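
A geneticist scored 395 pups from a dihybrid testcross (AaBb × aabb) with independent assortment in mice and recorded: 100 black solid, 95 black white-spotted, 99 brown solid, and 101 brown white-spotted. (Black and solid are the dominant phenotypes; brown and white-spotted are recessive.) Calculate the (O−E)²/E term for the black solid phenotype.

0.016

A dihybrid testcross with independent assortment gives a 1:1:1:1 ratio.
The 1:1:1:1 ratio has 4 parts, so with N = 395 the expected counts are:
  black solid: 395 × 1/4 = 98.75
  black white-spotted: 395 × 1/4 = 98.75
  brown solid: 395 × 1/4 = 98.75
  brown white-spotted: 395 × 1/4 = 98.75
Contribution of black solid: (100 − 98.75)² / 98.75 = 0.0158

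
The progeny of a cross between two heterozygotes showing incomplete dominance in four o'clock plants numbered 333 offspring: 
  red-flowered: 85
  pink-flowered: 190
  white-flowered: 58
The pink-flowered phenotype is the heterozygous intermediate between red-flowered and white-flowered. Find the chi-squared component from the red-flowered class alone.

0.037

With incomplete dominance, a heterozygote × heterozygote cross gives a 1:2:1 phenotypic ratio.
Total ratio parts = 4. Expected numbers out of 333:
  red-flowered: 333 × 1/4 = 83.25
  pink-flowered: 333 × 2/4 = 166.5
  white-flowered: 333 × 1/4 = 83.25
Contribution of red-flowered: (85 − 83.25)² / 83.25 = 0.0368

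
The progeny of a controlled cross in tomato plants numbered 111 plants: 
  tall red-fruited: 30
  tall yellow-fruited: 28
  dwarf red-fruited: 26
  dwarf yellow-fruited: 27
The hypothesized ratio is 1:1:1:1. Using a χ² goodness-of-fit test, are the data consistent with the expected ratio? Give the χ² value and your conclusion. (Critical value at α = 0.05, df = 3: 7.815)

0.315; consistent

Expected counts for N = 111 under a 1:1:1:1 ratio (total parts = 4):
  tall red-fruited: 111 × 1/4 = 27.75
  tall yellow-fruited: 111 × 1/4 = 27.75
  dwarf red-fruited: 111 × 1/4 = 27.75
  dwarf yellow-fruited: 111 × 1/4 = 27.75
χ² = Σ (O − E)² / E
  tall red-fruited: (30 − 27.75)² / 27.75 = 0.1824
  tall yellow-fruited: (28 − 27.75)² / 27.75 = 0.0023
  dwarf red-fruited: (26 − 27.75)² / 27.75 = 0.1104
  dwarf yellow-fruited: (27 − 27.75)² / 27.75 = 0.0203
χ² = 0.1824 + 0.0023 + 0.1104 + 0.0203 = 0.3154 ≈ 0.315
Degrees of freedom = 4 − 1 = 3; critical value at α = 0.05 is 7.815.
Since 0.315 < 7.815, we fail to reject the null hypothesis — the data are consistent with the 1:1:1:1 ratio.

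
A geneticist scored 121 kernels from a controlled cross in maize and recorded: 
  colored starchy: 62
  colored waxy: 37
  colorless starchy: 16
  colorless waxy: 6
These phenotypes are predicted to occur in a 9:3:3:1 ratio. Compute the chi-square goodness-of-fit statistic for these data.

Under the 9:3:3:1 hypothesis (Σ ratio = 16, N = 121):
  colored starchy: 121 × 9/16 = 68.0625
  colored waxy: 121 × 3/16 = 22.6875
  colorless starchy: 121 × 3/16 = 22.6875
  colorless waxy: 121 × 1/16 = 7.5625
χ² = Σ (O − E)² / E
  colored starchy: (62 − 68.0625)² / 68.0625 = 0.5400
  colored waxy: (37 − 22.6875)² / 22.6875 = 9.0291
  colorless starchy: (16 − 22.6875)² / 22.6875 = 1.9712
  colorless waxy: (6 − 7.5625)² / 7.5625 = 0.3228
χ² = 0.5400 + 9.0291 + 1.9712 + 0.3228 = 11.8631 ≈ 11.863

11.863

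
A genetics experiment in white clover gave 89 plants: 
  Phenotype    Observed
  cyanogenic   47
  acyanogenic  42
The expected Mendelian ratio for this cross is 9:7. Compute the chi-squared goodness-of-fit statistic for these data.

Expected counts for N = 89 under a 9:7 ratio (total parts = 16):
  cyanogenic: 89 × 9/16 = 50.0625
  acyanogenic: 89 × 7/16 = 38.9375
χ² = Σ (O − E)² / E
  cyanogenic: (47 − 50.0625)² / 50.0625 = 0.1873
  acyanogenic: (42 − 38.9375)² / 38.9375 = 0.2409
χ² = 0.1873 + 0.2409 = 0.4282 ≈ 0.428

0.428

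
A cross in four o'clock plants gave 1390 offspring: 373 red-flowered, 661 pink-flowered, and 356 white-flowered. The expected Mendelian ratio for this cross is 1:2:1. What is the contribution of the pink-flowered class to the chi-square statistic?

The 1:2:1 ratio has 4 parts, so with N = 1390 the expected counts are:
  red-flowered: 1390 × 1/4 = 347.5
  pink-flowered: 1390 × 2/4 = 695
  white-flowered: 1390 × 1/4 = 347.5
Contribution of pink-flowered: (661 − 695)² / 695 = 1.6633

1.663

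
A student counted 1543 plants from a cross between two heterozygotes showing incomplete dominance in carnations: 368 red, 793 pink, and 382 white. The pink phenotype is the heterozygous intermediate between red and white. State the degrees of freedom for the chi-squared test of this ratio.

With incomplete dominance, a heterozygote × heterozygote cross gives a 1:2:1 phenotypic ratio.
A goodness-of-fit test with 3 phenotype classes has df = 3 − 1 = 2.

2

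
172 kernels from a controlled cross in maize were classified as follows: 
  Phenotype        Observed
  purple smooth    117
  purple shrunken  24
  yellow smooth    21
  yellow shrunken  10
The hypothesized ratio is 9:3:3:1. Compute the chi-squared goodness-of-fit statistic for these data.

Under the 9:3:3:1 hypothesis (Σ ratio = 16, N = 172):
  purple smooth: 172 × 9/16 = 96.75
  purple shrunken: 172 × 3/16 = 32.25
  yellow smooth: 172 × 3/16 = 32.25
  yellow shrunken: 172 × 1/16 = 10.75
χ² = Σ (O − E)² / E
  purple smooth: (117 − 96.75)² / 96.75 = 4.2384
  purple shrunken: (24 − 32.25)² / 32.25 = 2.1105
  yellow smooth: (21 − 32.25)² / 32.25 = 3.9244
  yellow shrunken: (10 − 10.75)² / 10.75 = 0.0523
χ² = 4.2384 + 2.1105 + 3.9244 + 0.0523 = 10.3256 ≈ 10.326

10.326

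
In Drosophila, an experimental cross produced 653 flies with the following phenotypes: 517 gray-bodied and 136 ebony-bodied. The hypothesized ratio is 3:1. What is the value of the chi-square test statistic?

6.065

Expected counts for N = 653 under a 3:1 ratio (total parts = 4):
  gray-bodied: 653 × 3/4 = 489.75
  ebony-bodied: 653 × 1/4 = 163.25
χ² = Σ (O − E)² / E
  gray-bodied: (517 − 489.75)² / 489.75 = 1.5162
  ebony-bodied: (136 − 163.25)² / 163.25 = 4.5486
χ² = 1.5162 + 4.5486 = 6.0648 ≈ 6.065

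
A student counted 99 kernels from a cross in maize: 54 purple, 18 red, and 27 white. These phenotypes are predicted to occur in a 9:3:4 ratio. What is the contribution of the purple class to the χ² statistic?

Total ratio parts = 16. Expected numbers out of 99:
  purple: 99 × 9/16 = 55.6875
  red: 99 × 3/16 = 18.5625
  white: 99 × 4/16 = 24.75
Contribution of purple: (54 − 55.6875)² / 55.6875 = 0.0511

0.051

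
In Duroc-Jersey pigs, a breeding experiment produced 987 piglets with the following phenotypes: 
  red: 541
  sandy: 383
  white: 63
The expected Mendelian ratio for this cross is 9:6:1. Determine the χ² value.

0.838

Under the 9:6:1 hypothesis (Σ ratio = 16, N = 987):
  red: 987 × 9/16 = 555.1875
  sandy: 987 × 6/16 = 370.125
  white: 987 × 1/16 = 61.6875
χ² = Σ (O − E)² / E
  red: (541 − 555.1875)² / 555.1875 = 0.3626
  sandy: (383 − 370.125)² / 370.125 = 0.4479
  white: (63 − 61.6875)² / 61.6875 = 0.0279
χ² = 0.3626 + 0.4479 + 0.0279 = 0.8384 ≈ 0.838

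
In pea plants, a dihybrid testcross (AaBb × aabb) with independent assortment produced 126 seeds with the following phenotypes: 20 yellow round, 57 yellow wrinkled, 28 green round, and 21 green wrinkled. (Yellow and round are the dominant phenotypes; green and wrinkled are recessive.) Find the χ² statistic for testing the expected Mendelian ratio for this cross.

28.730

A dihybrid testcross with independent assortment gives a 1:1:1:1 ratio.
Expected counts for N = 126 under a 1:1:1:1 ratio (total parts = 4):
  yellow round: 126 × 1/4 = 31.5
  yellow wrinkled: 126 × 1/4 = 31.5
  green round: 126 × 1/4 = 31.5
  green wrinkled: 126 × 1/4 = 31.5
χ² = Σ (O − E)² / E
  yellow round: (20 − 31.5)² / 31.5 = 4.1984
  yellow wrinkled: (57 − 31.5)² / 31.5 = 20.6429
  green round: (28 − 31.5)² / 31.5 = 0.3889
  green wrinkled: (21 − 31.5)² / 31.5 = 3.5000
χ² = 4.1984 + 20.6429 + 0.3889 + 3.5000 = 28.7302 ≈ 28.730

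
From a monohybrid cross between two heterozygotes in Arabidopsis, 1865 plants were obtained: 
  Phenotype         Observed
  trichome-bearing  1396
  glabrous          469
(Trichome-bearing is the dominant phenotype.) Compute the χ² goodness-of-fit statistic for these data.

0.022

For a monohybrid cross between heterozygotes with complete dominance, the expected phenotypic ratio is 3:1.
The 3:1 ratio has 4 parts, so with N = 1865 the expected counts are:
  trichome-bearing: 1865 × 3/4 = 1398.75
  glabrous: 1865 × 1/4 = 466.25
χ² = Σ (O − E)² / E
  trichome-bearing: (1396 − 1398.75)² / 1398.75 = 0.0054
  glabrous: (469 − 466.25)² / 466.25 = 0.0162
χ² = 0.0054 + 0.0162 = 0.0216 ≈ 0.022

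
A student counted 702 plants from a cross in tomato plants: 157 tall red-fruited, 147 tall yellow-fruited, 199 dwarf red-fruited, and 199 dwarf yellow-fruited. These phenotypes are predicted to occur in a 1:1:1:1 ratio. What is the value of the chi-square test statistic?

12.872

Expected counts for N = 702 under a 1:1:1:1 ratio (total parts = 4):
  tall red-fruited: 702 × 1/4 = 175.5
  tall yellow-fruited: 702 × 1/4 = 175.5
  dwarf red-fruited: 702 × 1/4 = 175.5
  dwarf yellow-fruited: 702 × 1/4 = 175.5
χ² = Σ (O − E)² / E
  tall red-fruited: (157 − 175.5)² / 175.5 = 1.9501
  tall yellow-fruited: (147 − 175.5)² / 175.5 = 4.6282
  dwarf red-fruited: (199 − 175.5)² / 175.5 = 3.1467
  dwarf yellow-fruited: (199 − 175.5)² / 175.5 = 3.1467
χ² = 1.9501 + 4.6282 + 3.1467 + 3.1467 = 12.8717 ≈ 12.872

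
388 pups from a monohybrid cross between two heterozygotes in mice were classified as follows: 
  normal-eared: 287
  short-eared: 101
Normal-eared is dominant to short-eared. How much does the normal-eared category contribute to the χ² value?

0.055

For a monohybrid cross between heterozygotes with complete dominance, the expected phenotypic ratio is 3:1.
Expected counts for N = 388 under a 3:1 ratio (total parts = 4):
  normal-eared: 388 × 3/4 = 291
  short-eared: 388 × 1/4 = 97
Contribution of normal-eared: (287 − 291)² / 291 = 0.0550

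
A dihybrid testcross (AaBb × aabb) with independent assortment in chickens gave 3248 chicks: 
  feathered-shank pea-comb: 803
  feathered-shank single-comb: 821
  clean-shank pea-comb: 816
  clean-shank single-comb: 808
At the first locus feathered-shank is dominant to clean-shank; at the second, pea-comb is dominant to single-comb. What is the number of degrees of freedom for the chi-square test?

3

A dihybrid testcross with independent assortment gives a 1:1:1:1 ratio.
A goodness-of-fit test with 4 phenotype classes has df = 4 − 1 = 3.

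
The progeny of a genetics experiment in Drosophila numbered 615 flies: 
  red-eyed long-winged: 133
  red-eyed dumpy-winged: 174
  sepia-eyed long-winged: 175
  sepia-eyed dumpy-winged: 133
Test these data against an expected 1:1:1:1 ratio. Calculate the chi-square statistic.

11.205

The 1:1:1:1 ratio has 4 parts, so with N = 615 the expected counts are:
  red-eyed long-winged: 615 × 1/4 = 153.75
  red-eyed dumpy-winged: 615 × 1/4 = 153.75
  sepia-eyed long-winged: 615 × 1/4 = 153.75
  sepia-eyed dumpy-winged: 615 × 1/4 = 153.75
χ² = Σ (O − E)² / E
  red-eyed long-winged: (133 − 153.75)² / 153.75 = 2.8004
  red-eyed dumpy-winged: (174 − 153.75)² / 153.75 = 2.6671
  sepia-eyed long-winged: (175 − 153.75)² / 153.75 = 2.9370
  sepia-eyed dumpy-winged: (133 − 153.75)² / 153.75 = 2.8004
χ² = 2.8004 + 2.6671 + 2.9370 + 2.8004 = 11.2049 ≈ 11.205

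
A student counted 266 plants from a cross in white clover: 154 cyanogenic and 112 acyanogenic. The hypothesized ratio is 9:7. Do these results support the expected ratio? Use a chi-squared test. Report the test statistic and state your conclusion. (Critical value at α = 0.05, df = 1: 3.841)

0.292; consistent

Total ratio parts = 16. Expected numbers out of 266:
  cyanogenic: 266 × 9/16 = 149.625
  acyanogenic: 266 × 7/16 = 116.375
χ² = Σ (O − E)² / E
  cyanogenic: (154 − 149.625)² / 149.625 = 0.1279
  acyanogenic: (112 − 116.375)² / 116.375 = 0.1645
χ² = 0.1279 + 0.1645 = 0.2924 ≈ 0.292
Degrees of freedom = 2 − 1 = 1; critical value at α = 0.05 is 3.841.
Since 0.292 < 3.841, we fail to reject the null hypothesis — the data are consistent with the 9:7 ratio.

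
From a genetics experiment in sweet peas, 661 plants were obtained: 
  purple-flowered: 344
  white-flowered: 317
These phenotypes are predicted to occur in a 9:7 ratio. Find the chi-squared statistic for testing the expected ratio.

Under the 9:7 hypothesis (Σ ratio = 16, N = 661):
  purple-flowered: 661 × 9/16 = 371.8125
  white-flowered: 661 × 7/16 = 289.1875
χ² = Σ (O − E)² / E
  purple-flowered: (344 − 371.8125)² / 371.8125 = 2.0804
  white-flowered: (317 − 289.1875)² / 289.1875 = 2.6749
χ² = 2.0804 + 2.6749 = 4.7553 ≈ 4.755

4.755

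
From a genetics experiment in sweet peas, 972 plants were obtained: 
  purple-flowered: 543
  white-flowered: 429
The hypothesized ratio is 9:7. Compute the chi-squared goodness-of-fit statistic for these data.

0.059

Under the 9:7 hypothesis (Σ ratio = 16, N = 972):
  purple-flowered: 972 × 9/16 = 546.75
  white-flowered: 972 × 7/16 = 425.25
χ² = Σ (O − E)² / E
  purple-flowered: (543 − 546.75)² / 546.75 = 0.0257
  white-flowered: (429 − 425.25)² / 425.25 = 0.0331
χ² = 0.0257 + 0.0331 = 0.0588 ≈ 0.059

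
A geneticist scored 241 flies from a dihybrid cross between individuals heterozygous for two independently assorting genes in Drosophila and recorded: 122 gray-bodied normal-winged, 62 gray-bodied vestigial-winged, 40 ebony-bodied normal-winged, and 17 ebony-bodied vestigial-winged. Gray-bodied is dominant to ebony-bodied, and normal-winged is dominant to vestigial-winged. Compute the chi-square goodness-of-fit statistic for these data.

A dihybrid F₂ with independent assortment and complete dominance at both loci gives a 9:3:3:1 phenotypic ratio.
The 9:3:3:1 ratio has 16 parts, so with N = 241 the expected counts are:
  gray-bodied normal-winged: 241 × 9/16 = 135.5625
  gray-bodied vestigial-winged: 241 × 3/16 = 45.1875
  ebony-bodied normal-winged: 241 × 3/16 = 45.1875
  ebony-bodied vestigial-winged: 241 × 1/16 = 15.0625
χ² = Σ (O − E)² / E
  gray-bodied normal-winged: (122 − 135.5625)² / 135.5625 = 1.3569
  gray-bodied vestigial-winged: (62 − 45.1875)² / 45.1875 = 6.2553
  ebony-bodied normal-winged: (40 − 45.1875)² / 45.1875 = 0.5955
  ebony-bodied vestigial-winged: (17 − 15.0625)² / 15.0625 = 0.2492
χ² = 1.3569 + 6.2553 + 0.5955 + 0.2492 = 8.4569 ≈ 8.457

8.457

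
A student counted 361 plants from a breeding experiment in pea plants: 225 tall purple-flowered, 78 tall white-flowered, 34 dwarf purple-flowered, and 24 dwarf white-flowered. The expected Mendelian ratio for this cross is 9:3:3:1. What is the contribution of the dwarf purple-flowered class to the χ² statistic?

16.766

Total ratio parts = 16. Expected numbers out of 361:
  tall purple-flowered: 361 × 9/16 = 203.0625
  tall white-flowered: 361 × 3/16 = 67.6875
  dwarf purple-flowered: 361 × 3/16 = 67.6875
  dwarf white-flowered: 361 × 1/16 = 22.5625
Contribution of dwarf purple-flowered: (34 − 67.6875)² / 67.6875 = 16.7660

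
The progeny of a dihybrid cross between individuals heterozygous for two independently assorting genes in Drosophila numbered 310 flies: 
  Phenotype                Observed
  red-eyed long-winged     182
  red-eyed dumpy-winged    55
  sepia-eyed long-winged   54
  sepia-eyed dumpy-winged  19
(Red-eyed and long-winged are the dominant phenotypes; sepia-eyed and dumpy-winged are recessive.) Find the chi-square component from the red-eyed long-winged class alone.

A dihybrid F₂ with independent assortment and complete dominance at both loci gives a 9:3:3:1 phenotypic ratio.
The 9:3:3:1 ratio has 16 parts, so with N = 310 the expected counts are:
  red-eyed long-winged: 310 × 9/16 = 174.375
  red-eyed dumpy-winged: 310 × 3/16 = 58.125
  sepia-eyed long-winged: 310 × 3/16 = 58.125
  sepia-eyed dumpy-winged: 310 × 1/16 = 19.375
Contribution of red-eyed long-winged: (182 − 174.375)² / 174.375 = 0.3334

0.333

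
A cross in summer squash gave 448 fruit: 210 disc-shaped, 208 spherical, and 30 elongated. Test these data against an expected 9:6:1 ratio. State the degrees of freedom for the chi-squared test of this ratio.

A goodness-of-fit test with 3 phenotype classes has df = 3 − 1 = 2.

2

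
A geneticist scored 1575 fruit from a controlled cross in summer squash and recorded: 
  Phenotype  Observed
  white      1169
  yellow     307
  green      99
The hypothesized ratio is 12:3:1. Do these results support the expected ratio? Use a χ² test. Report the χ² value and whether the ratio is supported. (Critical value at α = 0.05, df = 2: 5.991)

Expected counts for N = 1575 under a 12:3:1 ratio (total parts = 16):
  white: 1575 × 12/16 = 1181.25
  yellow: 1575 × 3/16 = 295.3125
  green: 1575 × 1/16 = 98.4375
χ² = Σ (O − E)² / E
  white: (1169 − 1181.25)² / 1181.25 = 0.1270
  yellow: (307 − 295.3125)² / 295.3125 = 0.4626
  green: (99 − 98.4375)² / 98.4375 = 0.0032
χ² = 0.1270 + 0.4626 + 0.0032 = 0.5928 ≈ 0.593
Degrees of freedom = 3 − 1 = 2; critical value at α = 0.05 is 5.991.
Since 0.593 < 5.991, we fail to reject the null hypothesis — the data are consistent with the 12:3:1 ratio.

0.593; consistent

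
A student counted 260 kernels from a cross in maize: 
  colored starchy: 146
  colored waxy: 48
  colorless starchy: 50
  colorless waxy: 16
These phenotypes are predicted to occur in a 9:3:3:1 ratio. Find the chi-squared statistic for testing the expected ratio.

0.048

Expected counts for N = 260 under a 9:3:3:1 ratio (total parts = 16):
  colored starchy: 260 × 9/16 = 146.25
  colored waxy: 260 × 3/16 = 48.75
  colorless starchy: 260 × 3/16 = 48.75
  colorless waxy: 260 × 1/16 = 16.25
χ² = Σ (O − E)² / E
  colored starchy: (146 − 146.25)² / 146.25 = 0.0004
  colored waxy: (48 − 48.75)² / 48.75 = 0.0115
  colorless starchy: (50 − 48.75)² / 48.75 = 0.0321
  colorless waxy: (16 − 16.25)² / 16.25 = 0.0038
χ² = 0.0004 + 0.0115 + 0.0321 + 0.0038 = 0.0478 ≈ 0.048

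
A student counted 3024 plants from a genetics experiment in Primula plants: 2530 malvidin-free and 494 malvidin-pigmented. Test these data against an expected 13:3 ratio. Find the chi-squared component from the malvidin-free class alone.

2.169

Under the 13:3 hypothesis (Σ ratio = 16, N = 3024):
  malvidin-free: 3024 × 13/16 = 2457
  malvidin-pigmented: 3024 × 3/16 = 567
Contribution of malvidin-free: (2530 − 2457)² / 2457 = 2.1689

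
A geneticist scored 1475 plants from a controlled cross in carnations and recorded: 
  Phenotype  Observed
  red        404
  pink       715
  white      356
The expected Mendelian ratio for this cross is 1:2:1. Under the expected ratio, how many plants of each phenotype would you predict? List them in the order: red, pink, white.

368.75, 737.5, 368.75

Under the 1:2:1 hypothesis (Σ ratio = 4, N = 1475):
  red: 1475 × 1/4 = 368.75
  pink: 1475 × 2/4 = 737.5
  white: 1475 × 1/4 = 368.75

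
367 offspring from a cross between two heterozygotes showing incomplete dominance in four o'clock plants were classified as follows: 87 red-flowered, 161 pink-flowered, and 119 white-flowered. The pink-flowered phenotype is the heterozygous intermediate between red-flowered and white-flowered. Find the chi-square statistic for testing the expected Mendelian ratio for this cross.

With incomplete dominance, a heterozygote × heterozygote cross gives a 1:2:1 phenotypic ratio.
Expected counts for N = 367 under a 1:2:1 ratio (total parts = 4):
  red-flowered: 367 × 1/4 = 91.75
  pink-flowered: 367 × 2/4 = 183.5
  white-flowered: 367 × 1/4 = 91.75
χ² = Σ (O − E)² / E
  red-flowered: (87 − 91.75)² / 91.75 = 0.2459
  pink-flowered: (161 − 183.5)² / 183.5 = 2.7589
  white-flowered: (119 − 91.75)² / 91.75 = 8.0933
χ² = 0.2459 + 2.7589 + 8.0933 = 11.0981 ≈ 11.098

11.098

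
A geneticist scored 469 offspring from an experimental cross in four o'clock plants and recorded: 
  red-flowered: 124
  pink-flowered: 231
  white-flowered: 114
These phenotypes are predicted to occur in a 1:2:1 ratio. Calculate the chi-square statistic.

0.531

Expected counts for N = 469 under a 1:2:1 ratio (total parts = 4):
  red-flowered: 469 × 1/4 = 117.25
  pink-flowered: 469 × 2/4 = 234.5
  white-flowered: 469 × 1/4 = 117.25
χ² = Σ (O − E)² / E
  red-flowered: (124 − 117.25)² / 117.25 = 0.3886
  pink-flowered: (231 − 234.5)² / 234.5 = 0.0522
  white-flowered: (114 − 117.25)² / 117.25 = 0.0901
χ² = 0.3886 + 0.0522 + 0.0901 = 0.5309 ≈ 0.531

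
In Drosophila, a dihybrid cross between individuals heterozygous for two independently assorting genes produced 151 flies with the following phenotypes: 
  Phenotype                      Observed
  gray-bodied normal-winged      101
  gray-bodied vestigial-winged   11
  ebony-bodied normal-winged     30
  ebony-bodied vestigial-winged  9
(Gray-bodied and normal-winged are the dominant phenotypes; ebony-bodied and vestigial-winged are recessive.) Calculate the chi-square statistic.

13.745

A dihybrid F₂ with independent assortment and complete dominance at both loci gives a 9:3:3:1 phenotypic ratio.
Expected counts for N = 151 under a 9:3:3:1 ratio (total parts = 16):
  gray-bodied normal-winged: 151 × 9/16 = 84.9375
  gray-bodied vestigial-winged: 151 × 3/16 = 28.3125
  ebony-bodied normal-winged: 151 × 3/16 = 28.3125
  ebony-bodied vestigial-winged: 151 × 1/16 = 9.4375
χ² = Σ (O − E)² / E
  gray-bodied normal-winged: (101 − 84.9375)² / 84.9375 = 3.0376
  gray-bodied vestigial-winged: (11 − 28.3125)² / 28.3125 = 10.5862
  ebony-bodied normal-winged: (30 − 28.3125)² / 28.3125 = 0.1006
  ebony-bodied vestigial-winged: (9 − 9.4375)² / 9.4375 = 0.0203
χ² = 3.0376 + 10.5862 + 0.1006 + 0.0203 = 13.7447 ≈ 13.745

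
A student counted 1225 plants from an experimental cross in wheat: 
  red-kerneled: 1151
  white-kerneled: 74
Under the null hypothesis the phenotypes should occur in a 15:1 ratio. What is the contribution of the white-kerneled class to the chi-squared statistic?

0.086

The 15:1 ratio has 16 parts, so with N = 1225 the expected counts are:
  red-kerneled: 1225 × 15/16 = 1148.4375
  white-kerneled: 1225 × 1/16 = 76.5625
Contribution of white-kerneled: (74 − 76.5625)² / 76.5625 = 0.0858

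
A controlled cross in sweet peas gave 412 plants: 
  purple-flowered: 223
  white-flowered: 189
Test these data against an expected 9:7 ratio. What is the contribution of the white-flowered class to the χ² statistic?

0.425

The 9:7 ratio has 16 parts, so with N = 412 the expected counts are:
  purple-flowered: 412 × 9/16 = 231.75
  white-flowered: 412 × 7/16 = 180.25
Contribution of white-flowered: (189 − 180.25)² / 180.25 = 0.4248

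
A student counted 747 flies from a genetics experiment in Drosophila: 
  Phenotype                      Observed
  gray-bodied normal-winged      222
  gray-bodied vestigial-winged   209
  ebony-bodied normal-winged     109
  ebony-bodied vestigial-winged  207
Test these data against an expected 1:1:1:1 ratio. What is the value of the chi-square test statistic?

43.870

Under the 1:1:1:1 hypothesis (Σ ratio = 4, N = 747):
  gray-bodied normal-winged: 747 × 1/4 = 186.75
  gray-bodied vestigial-winged: 747 × 1/4 = 186.75
  ebony-bodied normal-winged: 747 × 1/4 = 186.75
  ebony-bodied vestigial-winged: 747 × 1/4 = 186.75
χ² = Σ (O − E)² / E
  gray-bodied normal-winged: (222 − 186.75)² / 186.75 = 6.6536
  gray-bodied vestigial-winged: (209 − 186.75)² / 186.75 = 2.6509
  ebony-bodied normal-winged: (109 − 186.75)² / 186.75 = 32.3698
  ebony-bodied vestigial-winged: (207 − 186.75)² / 186.75 = 2.1958
χ² = 6.6536 + 2.6509 + 32.3698 + 2.1958 = 43.8701 ≈ 43.870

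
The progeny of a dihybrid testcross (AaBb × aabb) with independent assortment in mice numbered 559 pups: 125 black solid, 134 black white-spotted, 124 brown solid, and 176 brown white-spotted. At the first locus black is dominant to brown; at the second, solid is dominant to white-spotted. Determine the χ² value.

A dihybrid testcross with independent assortment gives a 1:1:1:1 ratio.
Expected counts for N = 559 under a 1:1:1:1 ratio (total parts = 4):
  black solid: 559 × 1/4 = 139.75
  black white-spotted: 559 × 1/4 = 139.75
  brown solid: 559 × 1/4 = 139.75
  brown white-spotted: 559 × 1/4 = 139.75
χ² = Σ (O − E)² / E
  black solid: (125 − 139.75)² / 139.75 = 1.5568
  black white-spotted: (134 − 139.75)² / 139.75 = 0.2366
  brown solid: (124 − 139.75)² / 139.75 = 1.7750
  brown white-spotted: (176 − 139.75)² / 139.75 = 9.4030
χ² = 1.5568 + 0.2366 + 1.7750 + 9.4030 = 12.9714 ≈ 12.971

12.971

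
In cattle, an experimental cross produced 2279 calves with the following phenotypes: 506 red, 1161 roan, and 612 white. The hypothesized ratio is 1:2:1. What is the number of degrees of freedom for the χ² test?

2

A goodness-of-fit test with 3 phenotype classes has df = 3 − 1 = 2.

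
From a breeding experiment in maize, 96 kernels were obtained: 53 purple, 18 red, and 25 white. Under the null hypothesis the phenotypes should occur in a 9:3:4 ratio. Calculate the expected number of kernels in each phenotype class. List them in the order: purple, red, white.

54, 18, 24

Expected counts for N = 96 under a 9:3:4 ratio (total parts = 16):
  purple: 96 × 9/16 = 54
  red: 96 × 3/16 = 18
  white: 96 × 4/16 = 24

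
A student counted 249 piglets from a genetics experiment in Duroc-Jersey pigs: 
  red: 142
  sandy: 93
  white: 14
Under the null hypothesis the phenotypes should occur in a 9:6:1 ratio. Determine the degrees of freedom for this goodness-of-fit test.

2

A goodness-of-fit test with 3 phenotype classes has df = 3 − 1 = 2.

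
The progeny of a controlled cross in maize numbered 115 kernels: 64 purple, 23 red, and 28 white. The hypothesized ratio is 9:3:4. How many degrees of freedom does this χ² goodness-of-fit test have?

A goodness-of-fit test with 3 phenotype classes has df = 3 − 1 = 2.

2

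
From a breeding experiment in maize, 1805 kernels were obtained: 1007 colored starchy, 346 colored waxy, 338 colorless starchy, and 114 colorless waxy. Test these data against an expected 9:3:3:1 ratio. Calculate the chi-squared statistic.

0.250

Expected counts for N = 1805 under a 9:3:3:1 ratio (total parts = 16):
  colored starchy: 1805 × 9/16 = 1015.3125
  colored waxy: 1805 × 3/16 = 338.4375
  colorless starchy: 1805 × 3/16 = 338.4375
  colorless waxy: 1805 × 1/16 = 112.8125
χ² = Σ (O − E)² / E
  colored starchy: (1007 − 1015.3125)² / 1015.3125 = 0.0681
  colored waxy: (346 − 338.4375)² / 338.4375 = 0.1690
  colorless starchy: (338 − 338.4375)² / 338.4375 = 0.0006
  colorless waxy: (114 − 112.8125)² / 112.8125 = 0.0125
χ² = 0.0681 + 0.1690 + 0.0006 + 0.0125 = 0.2502 ≈ 0.250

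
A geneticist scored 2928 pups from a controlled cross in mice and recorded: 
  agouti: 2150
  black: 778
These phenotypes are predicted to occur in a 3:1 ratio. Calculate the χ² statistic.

3.854

Under the 3:1 hypothesis (Σ ratio = 4, N = 2928):
  agouti: 2928 × 3/4 = 2196
  black: 2928 × 1/4 = 732
χ² = Σ (O − E)² / E
  agouti: (2150 − 2196)² / 2196 = 0.9636
  black: (778 − 732)² / 732 = 2.8907
χ² = 0.9636 + 2.8907 = 3.8543 ≈ 3.854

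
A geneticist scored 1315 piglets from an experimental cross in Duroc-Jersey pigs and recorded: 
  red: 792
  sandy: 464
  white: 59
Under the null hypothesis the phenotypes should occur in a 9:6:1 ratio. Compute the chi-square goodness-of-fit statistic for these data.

11.962

The 9:6:1 ratio has 16 parts, so with N = 1315 the expected counts are:
  red: 1315 × 9/16 = 739.6875
  sandy: 1315 × 6/16 = 493.125
  white: 1315 × 1/16 = 82.1875
χ² = Σ (O − E)² / E
  red: (792 − 739.6875)² / 739.6875 = 3.6997
  sandy: (464 − 493.125)² / 493.125 = 1.7202
  white: (59 − 82.1875)² / 82.1875 = 6.5419
χ² = 3.6997 + 1.7202 + 6.5419 = 11.9618 ≈ 11.962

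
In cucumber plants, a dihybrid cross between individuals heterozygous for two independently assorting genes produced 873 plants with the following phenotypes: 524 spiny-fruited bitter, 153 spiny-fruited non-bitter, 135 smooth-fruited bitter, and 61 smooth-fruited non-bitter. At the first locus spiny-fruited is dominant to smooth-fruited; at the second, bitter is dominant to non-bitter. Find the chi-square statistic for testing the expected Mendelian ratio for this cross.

A dihybrid F₂ with independent assortment and complete dominance at both loci gives a 9:3:3:1 phenotypic ratio.
Expected counts for N = 873 under a 9:3:3:1 ratio (total parts = 16):
  spiny-fruited bitter: 873 × 9/16 = 491.0625
  spiny-fruited non-bitter: 873 × 3/16 = 163.6875
  smooth-fruited bitter: 873 × 3/16 = 163.6875
  smooth-fruited non-bitter: 873 × 1/16 = 54.5625
χ² = Σ (O − E)² / E
  spiny-fruited bitter: (524 − 491.0625)² / 491.0625 = 2.2092
  spiny-fruited non-bitter: (153 − 163.6875)² / 163.6875 = 0.6978
  smooth-fruited bitter: (135 − 163.6875)² / 163.6875 = 5.0277
  smooth-fruited non-bitter: (61 − 54.5625)² / 54.5625 = 0.7595
χ² = 2.2092 + 0.6978 + 5.0277 + 0.7595 = 8.6942 ≈ 8.694

8.694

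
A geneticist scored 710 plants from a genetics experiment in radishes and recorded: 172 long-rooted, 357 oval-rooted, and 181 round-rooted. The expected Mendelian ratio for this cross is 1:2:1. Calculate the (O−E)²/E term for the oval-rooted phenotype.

0.011

The 1:2:1 ratio has 4 parts, so with N = 710 the expected counts are:
  long-rooted: 710 × 1/4 = 177.5
  oval-rooted: 710 × 2/4 = 355
  round-rooted: 710 × 1/4 = 177.5
Contribution of oval-rooted: (357 − 355)² / 355 = 0.0113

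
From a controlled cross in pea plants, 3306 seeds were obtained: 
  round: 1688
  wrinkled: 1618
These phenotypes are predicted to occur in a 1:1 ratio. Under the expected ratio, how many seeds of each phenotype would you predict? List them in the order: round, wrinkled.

1653, 1653

Under the 1:1 hypothesis (Σ ratio = 2, N = 3306):
  round: 3306 × 1/2 = 1653
  wrinkled: 3306 × 1/2 = 1653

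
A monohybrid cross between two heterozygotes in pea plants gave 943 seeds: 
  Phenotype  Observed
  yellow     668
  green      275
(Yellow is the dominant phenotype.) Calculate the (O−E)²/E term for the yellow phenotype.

2.178

For a monohybrid cross between heterozygotes with complete dominance, the expected phenotypic ratio is 3:1.
Under the 3:1 hypothesis (Σ ratio = 4, N = 943):
  yellow: 943 × 3/4 = 707.25
  green: 943 × 1/4 = 235.75
Contribution of yellow: (668 − 707.25)² / 707.25 = 2.1782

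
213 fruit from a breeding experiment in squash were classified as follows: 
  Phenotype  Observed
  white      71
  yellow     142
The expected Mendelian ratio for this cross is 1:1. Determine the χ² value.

The 1:1 ratio has 2 parts, so with N = 213 the expected counts are:
  white: 213 × 1/2 = 106.5
  yellow: 213 × 1/2 = 106.5
χ² = Σ (O − E)² / E
  white: (71 − 106.5)² / 106.5 = 11.8333
  yellow: (142 − 106.5)² / 106.5 = 11.8333
χ² = 11.8333 + 11.8333 = 23.6666 ≈ 23.667

23.667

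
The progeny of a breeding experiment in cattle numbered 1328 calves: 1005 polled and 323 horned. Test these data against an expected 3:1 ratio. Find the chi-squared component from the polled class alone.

0.081

Under the 3:1 hypothesis (Σ ratio = 4, N = 1328):
  polled: 1328 × 3/4 = 996
  horned: 1328 × 1/4 = 332
Contribution of polled: (1005 − 996)² / 996 = 0.0813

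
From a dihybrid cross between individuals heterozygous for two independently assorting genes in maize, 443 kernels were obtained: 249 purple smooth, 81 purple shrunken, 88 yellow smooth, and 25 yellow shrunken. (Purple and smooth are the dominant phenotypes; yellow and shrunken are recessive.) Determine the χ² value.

A dihybrid F₂ with independent assortment and complete dominance at both loci gives a 9:3:3:1 phenotypic ratio.
The 9:3:3:1 ratio has 16 parts, so with N = 443 the expected counts are:
  purple smooth: 443 × 9/16 = 249.1875
  purple shrunken: 443 × 3/16 = 83.0625
  yellow smooth: 443 × 3/16 = 83.0625
  yellow shrunken: 443 × 1/16 = 27.6875
χ² = Σ (O − E)² / E
  purple smooth: (249 − 249.1875)² / 249.1875 = 0.0001
  purple shrunken: (81 − 83.0625)² / 83.0625 = 0.0512
  yellow smooth: (88 − 83.0625)² / 83.0625 = 0.2935
  yellow shrunken: (25 − 27.6875)² / 27.6875 = 0.2609
χ² = 0.0001 + 0.0512 + 0.2935 + 0.2609 = 0.6057 ≈ 0.606

0.606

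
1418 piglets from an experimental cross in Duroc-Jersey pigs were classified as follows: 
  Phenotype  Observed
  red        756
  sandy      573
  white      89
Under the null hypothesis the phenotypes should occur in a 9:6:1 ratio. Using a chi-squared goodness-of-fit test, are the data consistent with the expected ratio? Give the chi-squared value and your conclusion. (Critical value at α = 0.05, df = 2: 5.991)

Expected counts for N = 1418 under a 9:6:1 ratio (total parts = 16):
  red: 1418 × 9/16 = 797.625
  sandy: 1418 × 6/16 = 531.75
  white: 1418 × 1/16 = 88.625
χ² = Σ (O − E)² / E
  red: (756 − 797.625)² / 797.625 = 2.1722
  sandy: (573 − 531.75)² / 531.75 = 3.1999
  white: (89 − 88.625)² / 88.625 = 0.0016
χ² = 2.1722 + 3.1999 + 0.0016 = 5.3737 ≈ 5.374
Degrees of freedom = 3 − 1 = 2; critical value at α = 0.05 is 5.991.
Since 5.374 < 5.991, we fail to reject the null hypothesis — the data are consistent with the 9:6:1 ratio.

5.374; consistent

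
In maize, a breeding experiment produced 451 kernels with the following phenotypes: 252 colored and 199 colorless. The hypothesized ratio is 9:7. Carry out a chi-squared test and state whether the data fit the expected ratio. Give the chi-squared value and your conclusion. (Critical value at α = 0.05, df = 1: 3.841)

Under the 9:7 hypothesis (Σ ratio = 16, N = 451):
  colored: 451 × 9/16 = 253.6875
  colorless: 451 × 7/16 = 197.3125
χ² = Σ (O − E)² / E
  colored: (252 − 253.6875)² / 253.6875 = 0.0112
  colorless: (199 − 197.3125)² / 197.3125 = 0.0144
χ² = 0.0112 + 0.0144 = 0.0256 ≈ 0.026
Degrees of freedom = 2 − 1 = 1; critical value at α = 0.05 is 3.841.
Since 0.026 < 3.841, we fail to reject the null hypothesis — the data are consistent with the 9:7 ratio.

0.026; consistent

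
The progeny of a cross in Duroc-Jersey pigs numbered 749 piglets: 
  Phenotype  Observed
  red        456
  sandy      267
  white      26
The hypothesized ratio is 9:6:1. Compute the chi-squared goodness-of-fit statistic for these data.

Expected counts for N = 749 under a 9:6:1 ratio (total parts = 16):
  red: 749 × 9/16 = 421.3125
  sandy: 749 × 6/16 = 280.875
  white: 749 × 1/16 = 46.8125
χ² = Σ (O − E)² / E
  red: (456 − 421.3125)² / 421.3125 = 2.8559
  sandy: (267 − 280.875)² / 280.875 = 0.6854
  white: (26 − 46.8125)² / 46.8125 = 9.2531
χ² = 2.8559 + 0.6854 + 9.2531 = 12.7944 ≈ 12.794

12.794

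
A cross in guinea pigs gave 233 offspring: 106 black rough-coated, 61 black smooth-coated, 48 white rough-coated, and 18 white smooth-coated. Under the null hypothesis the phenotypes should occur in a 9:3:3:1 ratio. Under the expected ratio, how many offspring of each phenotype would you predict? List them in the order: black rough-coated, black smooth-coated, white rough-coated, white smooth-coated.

131.0625, 43.6875, 43.6875, 14.5625

Total ratio parts = 16. Expected numbers out of 233:
  black rough-coated: 233 × 9/16 = 131.0625
  black smooth-coated: 233 × 3/16 = 43.6875
  white rough-coated: 233 × 3/16 = 43.6875
  white smooth-coated: 233 × 1/16 = 14.5625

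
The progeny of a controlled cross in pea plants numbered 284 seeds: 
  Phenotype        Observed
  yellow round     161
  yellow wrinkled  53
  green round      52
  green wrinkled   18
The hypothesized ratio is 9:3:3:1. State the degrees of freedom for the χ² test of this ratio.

A goodness-of-fit test with 4 phenotype classes has df = 4 − 1 = 3.

3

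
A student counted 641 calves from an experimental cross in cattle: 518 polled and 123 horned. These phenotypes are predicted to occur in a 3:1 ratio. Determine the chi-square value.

11.545

Total ratio parts = 4. Expected numbers out of 641:
  polled: 641 × 3/4 = 480.75
  horned: 641 × 1/4 = 160.25
χ² = Σ (O − E)² / E
  polled: (518 − 480.75)² / 480.75 = 2.8862
  horned: (123 − 160.25)² / 160.25 = 8.6587
χ² = 2.8862 + 8.6587 = 11.5449 ≈ 11.545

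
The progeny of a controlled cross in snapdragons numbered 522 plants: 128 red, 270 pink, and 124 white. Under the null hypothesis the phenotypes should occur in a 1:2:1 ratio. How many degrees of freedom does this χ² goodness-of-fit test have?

A goodness-of-fit test with 3 phenotype classes has df = 3 − 1 = 2.

2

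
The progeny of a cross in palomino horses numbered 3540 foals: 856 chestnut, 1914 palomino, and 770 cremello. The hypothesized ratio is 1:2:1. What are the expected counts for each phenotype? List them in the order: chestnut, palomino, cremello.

The 1:2:1 ratio has 4 parts, so with N = 3540 the expected counts are:
  chestnut: 3540 × 1/4 = 885
  palomino: 3540 × 2/4 = 1770
  cremello: 3540 × 1/4 = 885

885, 1770, 885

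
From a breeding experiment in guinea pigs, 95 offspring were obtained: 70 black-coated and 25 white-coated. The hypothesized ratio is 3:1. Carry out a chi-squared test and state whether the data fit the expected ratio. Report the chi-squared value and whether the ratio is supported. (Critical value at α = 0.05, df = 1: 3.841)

0.088; consistent

Expected counts for N = 95 under a 3:1 ratio (total parts = 4):
  black-coated: 95 × 3/4 = 71.25
  white-coated: 95 × 1/4 = 23.75
χ² = Σ (O − E)² / E
  black-coated: (70 − 71.25)² / 71.25 = 0.0219
  white-coated: (25 − 23.75)² / 23.75 = 0.0658
χ² = 0.0219 + 0.0658 = 0.0877 ≈ 0.088
Degrees of freedom = 2 − 1 = 1; critical value at α = 0.05 is 3.841.
Since 0.088 < 3.841, we fail to reject the null hypothesis — the data are consistent with the 3:1 ratio.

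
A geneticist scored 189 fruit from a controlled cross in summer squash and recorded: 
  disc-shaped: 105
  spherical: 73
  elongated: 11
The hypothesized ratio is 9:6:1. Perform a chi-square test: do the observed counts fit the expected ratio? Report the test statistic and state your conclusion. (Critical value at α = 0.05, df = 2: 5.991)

0.136; consistent

Under the 9:6:1 hypothesis (Σ ratio = 16, N = 189):
  disc-shaped: 189 × 9/16 = 106.3125
  spherical: 189 × 6/16 = 70.875
  elongated: 189 × 1/16 = 11.8125
χ² = Σ (O − E)² / E
  disc-shaped: (105 − 106.3125)² / 106.3125 = 0.0162
  spherical: (73 − 70.875)² / 70.875 = 0.0637
  elongated: (11 − 11.8125)² / 11.8125 = 0.0559
χ² = 0.0162 + 0.0637 + 0.0559 = 0.1358 ≈ 0.136
Degrees of freedom = 3 − 1 = 2; critical value at α = 0.05 is 5.991.
Since 0.136 < 5.991, we fail to reject the null hypothesis — the data are consistent with the 9:6:1 ratio.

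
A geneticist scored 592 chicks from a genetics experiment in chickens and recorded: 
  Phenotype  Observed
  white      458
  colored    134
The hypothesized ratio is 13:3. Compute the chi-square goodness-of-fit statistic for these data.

5.866

The 13:3 ratio has 16 parts, so with N = 592 the expected counts are:
  white: 592 × 13/16 = 481
  colored: 592 × 3/16 = 111
χ² = Σ (O − E)² / E
  white: (458 − 481)² / 481 = 1.0998
  colored: (134 − 111)² / 111 = 4.7658
χ² = 1.0998 + 4.7658 = 5.8656 ≈ 5.866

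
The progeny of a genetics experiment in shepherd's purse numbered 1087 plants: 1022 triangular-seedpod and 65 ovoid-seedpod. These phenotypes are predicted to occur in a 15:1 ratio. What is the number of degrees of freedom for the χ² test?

1

A goodness-of-fit test with 2 phenotype classes has df = 2 − 1 = 1.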